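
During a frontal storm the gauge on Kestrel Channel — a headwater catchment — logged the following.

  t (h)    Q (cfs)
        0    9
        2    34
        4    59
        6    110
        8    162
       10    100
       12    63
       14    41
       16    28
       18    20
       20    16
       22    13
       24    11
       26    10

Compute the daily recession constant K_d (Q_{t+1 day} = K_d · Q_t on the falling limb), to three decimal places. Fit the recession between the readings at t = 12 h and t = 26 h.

K_d ≈ 0.043

Between t = 12 h and t = 26 h the flow falls from 63 to 10 cfs over 7×2 h = 14 h.
Per-interval ratio K = (10/63)^(1/7) = 0.7688; K_d = K^(24/2) = 0.043.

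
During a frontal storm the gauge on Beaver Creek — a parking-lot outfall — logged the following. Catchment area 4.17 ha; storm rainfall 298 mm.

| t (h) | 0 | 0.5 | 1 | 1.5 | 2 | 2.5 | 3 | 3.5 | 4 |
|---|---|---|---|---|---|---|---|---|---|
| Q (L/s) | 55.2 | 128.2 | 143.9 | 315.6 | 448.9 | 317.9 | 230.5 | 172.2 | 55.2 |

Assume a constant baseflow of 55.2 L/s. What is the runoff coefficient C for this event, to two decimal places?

ΣQ_DR = 1371 L/s; V = ΣQ_DR·Δt = 2.467 × 10^6 L.
Runoff depth d = V / A = 59.17 mm.
C = d / P = 59.17 / 298 = 0.20.

C ≈ 0.20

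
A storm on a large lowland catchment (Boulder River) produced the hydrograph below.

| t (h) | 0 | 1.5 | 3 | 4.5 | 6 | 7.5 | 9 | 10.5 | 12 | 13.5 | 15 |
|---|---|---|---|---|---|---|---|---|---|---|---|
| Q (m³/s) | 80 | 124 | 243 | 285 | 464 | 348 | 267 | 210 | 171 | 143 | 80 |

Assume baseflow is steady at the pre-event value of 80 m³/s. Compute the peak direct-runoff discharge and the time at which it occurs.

Subtracting baseflow gives direct-runoff ordinates: 0.0, 44.0, 163.0, 205.0, 384.0, 268.0, 187.0, 130.0, 91.0, 63.0, 0.0 m³/s.
The maximum is 384.0 m³/s, occurring at the reading for t = 6 h.

Q_p = 384.0 m³/s at t = 6 h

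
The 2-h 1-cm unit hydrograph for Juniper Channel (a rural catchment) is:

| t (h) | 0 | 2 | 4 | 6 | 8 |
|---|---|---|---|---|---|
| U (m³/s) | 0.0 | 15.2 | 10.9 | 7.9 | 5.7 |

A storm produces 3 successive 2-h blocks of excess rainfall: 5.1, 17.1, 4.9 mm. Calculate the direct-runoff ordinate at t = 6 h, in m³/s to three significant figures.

By discrete convolution, Q_j = Σ (P_i / 10 mm) · U_{j−i}.
At t = 6 h (j=3): Q = (5.1/10)·7.9 + (17.1/10)·10.9 + (4.9/10)·15.2 = 30.1 m³/s.

Q ≈ 30.1 m³/s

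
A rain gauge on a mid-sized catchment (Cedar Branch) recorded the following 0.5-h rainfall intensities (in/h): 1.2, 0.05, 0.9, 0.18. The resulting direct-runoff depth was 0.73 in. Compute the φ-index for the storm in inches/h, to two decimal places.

φ ≈ 0.32 in/h

Only the 2 blocks with intensity above φ contribute runoff: 1.2, 0.9 in/h.
Σ(I−φ)·Δt = d  ⇒  (1.2+0.9 − 2φ)·0.5 = 0.73
φ = (2.100 − 0.73/0.5) / 2 = 0.32 in/h.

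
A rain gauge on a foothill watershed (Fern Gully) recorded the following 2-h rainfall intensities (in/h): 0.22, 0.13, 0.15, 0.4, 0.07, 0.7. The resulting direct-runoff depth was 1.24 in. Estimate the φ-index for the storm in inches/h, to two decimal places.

Only the 2 blocks with intensity above φ contribute runoff: 0.4, 0.7 in/h.
Σ(I−φ)·Δt = d  ⇒  (0.4+0.7 − 2φ)·2 = 1.24
φ = (1.100 − 1.24/2) / 2 = 0.24 in/h.

φ ≈ 0.24 in/h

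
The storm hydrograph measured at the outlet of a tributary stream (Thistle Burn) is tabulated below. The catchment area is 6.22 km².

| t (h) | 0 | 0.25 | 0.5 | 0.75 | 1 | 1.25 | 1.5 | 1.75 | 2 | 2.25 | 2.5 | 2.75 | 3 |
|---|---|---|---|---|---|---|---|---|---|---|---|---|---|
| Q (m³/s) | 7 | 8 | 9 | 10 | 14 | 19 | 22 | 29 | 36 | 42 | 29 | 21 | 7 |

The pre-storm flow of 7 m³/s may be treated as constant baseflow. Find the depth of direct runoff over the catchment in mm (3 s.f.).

d ≈ 23.4 mm

Direct runoff: 0.0, 1.0, 2.0, 3.0, 7.0, 12.0, 15.0, 22.0, 29.0, 35.0, 22.0, 14.0, 0.0 m³/s; ΣQ_DR = 162.0 m³/s.
V = ΣQ_DR · Δt = 162.0 × 900 s = 1.458 × 10^5 m³.
Over A = 6.22 km², depth = V / A = 23.4 mm.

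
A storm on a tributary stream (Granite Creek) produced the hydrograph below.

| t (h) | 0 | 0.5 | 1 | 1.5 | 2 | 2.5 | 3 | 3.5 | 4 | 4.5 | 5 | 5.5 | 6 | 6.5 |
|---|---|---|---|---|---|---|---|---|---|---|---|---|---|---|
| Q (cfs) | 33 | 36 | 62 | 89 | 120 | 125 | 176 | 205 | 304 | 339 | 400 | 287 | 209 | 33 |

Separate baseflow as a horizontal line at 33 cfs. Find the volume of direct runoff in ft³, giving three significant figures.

Direct-runoff ordinates (Q − Q_b): 0.0, 3.0, 29.0, 56.0, 87.0, 92.0, 143.0, 172.0, 271.0, 306.0, 367.0, 254.0, 176.0, 0.0 cfs.
ΣQ_DR = 1956 cfs.
With Δt = 0.5 h = 1800 s, V = ΣQ_DR · Δt = 1956 × 1800 = 3.52 × 10^6 ft³.

V ≈ 3.52 × 10^6 ft³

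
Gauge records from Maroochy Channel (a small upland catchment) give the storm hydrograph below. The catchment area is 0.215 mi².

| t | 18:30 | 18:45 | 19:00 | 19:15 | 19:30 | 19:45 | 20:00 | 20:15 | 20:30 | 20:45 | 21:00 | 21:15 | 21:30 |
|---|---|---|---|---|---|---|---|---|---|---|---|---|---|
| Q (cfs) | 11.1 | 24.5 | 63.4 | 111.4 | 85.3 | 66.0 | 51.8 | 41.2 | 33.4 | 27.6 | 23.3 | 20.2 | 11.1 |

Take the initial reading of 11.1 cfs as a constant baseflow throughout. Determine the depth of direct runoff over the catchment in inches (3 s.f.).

d ≈ 0.768 in

Direct runoff: 0.0, 13.4, 52.3, 100.3, 74.2, 54.9, 40.7, 30.1, 22.3, 16.5, 12.2, 9.1, 0.0 cfs; ΣQ_DR = 426.0 cfs.
V = ΣQ_DR · Δt = 426.0 × 900 s = 3.834 × 10^5 ft³.
Over A = 0.215 mi², depth = V / A = 0.768 in.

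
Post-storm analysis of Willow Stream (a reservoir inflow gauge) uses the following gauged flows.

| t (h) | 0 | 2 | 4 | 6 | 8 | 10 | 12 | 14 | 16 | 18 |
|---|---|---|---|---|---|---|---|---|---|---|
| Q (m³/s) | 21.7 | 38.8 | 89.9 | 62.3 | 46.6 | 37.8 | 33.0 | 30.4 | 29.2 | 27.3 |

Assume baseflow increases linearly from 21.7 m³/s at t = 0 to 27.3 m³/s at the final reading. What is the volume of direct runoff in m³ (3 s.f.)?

V ≈ 1.24 × 10^6 m³

Direct-runoff ordinates (Q − Q_b): 0.00, 16.48, 66.96, 38.73, 22.41, 12.99, 7.57, 4.34, 2.52, 0.00 m³/s.
ΣQ_DR = 172.0 m³/s.
With Δt = 2 h = 7200 s, V = ΣQ_DR · Δt = 172.0 × 7200 = 1.24 × 10^6 m³.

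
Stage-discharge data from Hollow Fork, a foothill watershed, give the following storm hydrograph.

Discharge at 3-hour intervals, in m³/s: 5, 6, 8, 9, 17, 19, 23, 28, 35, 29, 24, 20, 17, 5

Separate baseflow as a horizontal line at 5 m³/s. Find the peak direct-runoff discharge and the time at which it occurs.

Q_p = 30.0 m³/s at t = 24 h

Subtracting baseflow gives direct-runoff ordinates: 0.0, 1.0, 3.0, 4.0, 12.0, 14.0, 18.0, 23.0, 30.0, 24.0, 19.0, 15.0, 12.0, 0.0 m³/s.
The maximum is 30.0 m³/s, occurring at the reading for t = 24 h.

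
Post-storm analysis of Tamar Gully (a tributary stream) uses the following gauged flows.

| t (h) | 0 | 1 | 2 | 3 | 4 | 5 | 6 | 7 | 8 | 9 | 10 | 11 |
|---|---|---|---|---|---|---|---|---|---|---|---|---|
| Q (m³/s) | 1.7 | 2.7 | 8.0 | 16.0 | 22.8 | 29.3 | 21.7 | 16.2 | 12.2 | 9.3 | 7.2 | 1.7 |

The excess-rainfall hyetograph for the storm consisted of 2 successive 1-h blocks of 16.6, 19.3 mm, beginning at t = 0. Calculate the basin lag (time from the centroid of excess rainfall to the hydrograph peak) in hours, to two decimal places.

t_L ≈ 3.96 h

Centroid of excess rainfall: t_c = Σ P_i·t̄_i / ΣP_i = 1.0376 h (block centres at 0.5, 1.5 h).
Hydrograph peak occurs at t = 5 h, so basin lag t_L = 5 − 1.0376 = 3.96 h.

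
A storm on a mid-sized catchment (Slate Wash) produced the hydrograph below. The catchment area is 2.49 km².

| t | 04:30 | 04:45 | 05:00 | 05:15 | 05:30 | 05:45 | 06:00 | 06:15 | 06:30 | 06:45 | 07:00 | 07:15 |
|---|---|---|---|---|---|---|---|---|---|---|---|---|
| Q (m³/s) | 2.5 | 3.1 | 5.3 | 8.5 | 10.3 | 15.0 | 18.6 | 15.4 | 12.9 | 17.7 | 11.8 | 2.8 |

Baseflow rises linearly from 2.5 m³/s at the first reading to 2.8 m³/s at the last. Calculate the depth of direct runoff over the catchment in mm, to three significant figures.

d ≈ 33.3 mm

Direct runoff: 0.00, 0.57, 2.75, 5.92, 7.69, 12.36, 15.94, 12.71, 10.18, 14.95, 9.03, 0.00 m³/s; ΣQ_DR = 92.10 m³/s.
V = ΣQ_DR · Δt = 92.10 × 900 s = 82890 m³.
Over A = 2.49 km², depth = V / A = 33.3 mm.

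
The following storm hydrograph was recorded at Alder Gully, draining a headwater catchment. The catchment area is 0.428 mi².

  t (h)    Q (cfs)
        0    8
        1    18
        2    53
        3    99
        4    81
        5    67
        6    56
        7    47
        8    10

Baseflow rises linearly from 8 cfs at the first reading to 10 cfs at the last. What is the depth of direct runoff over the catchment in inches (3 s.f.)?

Direct runoff: 0.00, 9.75, 44.50, 90.25, 72.00, 57.75, 46.50, 37.25, 0.00 cfs; ΣQ_DR = 358.0 cfs.
V = ΣQ_DR · Δt = 358.0 × 3600 s = 1.289 × 10^6 ft³.
Over A = 0.428 mi², depth = V / A = 1.30 in.

d ≈ 1.30 in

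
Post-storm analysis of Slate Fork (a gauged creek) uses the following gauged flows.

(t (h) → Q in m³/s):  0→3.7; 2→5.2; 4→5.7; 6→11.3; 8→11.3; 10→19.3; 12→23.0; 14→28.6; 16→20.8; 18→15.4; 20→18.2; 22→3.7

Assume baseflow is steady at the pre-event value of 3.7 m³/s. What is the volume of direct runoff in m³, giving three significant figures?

Direct-runoff ordinates (Q − Q_b): 0.0, 1.5, 2.0, 7.6, 7.6, 15.6, 19.3, 24.9, 17.1, 11.7, 14.5, 0.0 m³/s.
ΣQ_DR = 121.8 m³/s.
With Δt = 2 h = 7200 s, V = ΣQ_DR · Δt = 121.8 × 7200 = 8.77 × 10^5 m³.

V ≈ 8.77 × 10^5 m³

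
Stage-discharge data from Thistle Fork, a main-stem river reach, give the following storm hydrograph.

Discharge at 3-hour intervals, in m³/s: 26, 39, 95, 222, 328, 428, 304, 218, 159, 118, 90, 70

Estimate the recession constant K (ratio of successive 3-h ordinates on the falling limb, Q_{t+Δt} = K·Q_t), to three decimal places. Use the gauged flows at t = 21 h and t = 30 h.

Using the recession-limb readings at t = 21 h and t = 30 h: Q falls from 218 to 90 m³/s over 3 intervals.
K = (Q₂/Q₁)^(1/3) = (90/218)^(1/3) = 0.745.

K ≈ 0.745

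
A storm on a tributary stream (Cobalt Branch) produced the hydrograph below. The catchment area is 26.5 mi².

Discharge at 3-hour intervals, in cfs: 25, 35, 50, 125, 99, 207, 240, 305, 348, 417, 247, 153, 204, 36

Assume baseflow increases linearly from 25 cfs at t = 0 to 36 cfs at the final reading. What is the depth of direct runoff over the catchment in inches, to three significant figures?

Direct runoff: 0.00, 9.15, 23.31, 97.46, 70.62, 177.77, 209.92, 274.08, 316.23, 384.38, 213.54, 118.69, 168.85, 0.00 cfs; ΣQ_DR = 2064 cfs.
V = ΣQ_DR · Δt = 2064 × 10800 s = 2.229 × 10^7 ft³.
Over A = 26.5 mi², depth = V / A = 0.362 in.

d ≈ 0.362 in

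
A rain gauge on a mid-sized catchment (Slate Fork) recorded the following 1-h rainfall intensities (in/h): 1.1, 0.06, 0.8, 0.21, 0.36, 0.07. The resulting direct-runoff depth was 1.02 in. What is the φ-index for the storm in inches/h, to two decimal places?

Only the 2 blocks with intensity above φ contribute runoff: 1.1, 0.8 in/h.
Σ(I−φ)·Δt = d  ⇒  (1.1+0.8 − 2φ)·1 = 1.02
φ = (1.900 − 1.02/1) / 2 = 0.44 in/h.

φ ≈ 0.44 in/h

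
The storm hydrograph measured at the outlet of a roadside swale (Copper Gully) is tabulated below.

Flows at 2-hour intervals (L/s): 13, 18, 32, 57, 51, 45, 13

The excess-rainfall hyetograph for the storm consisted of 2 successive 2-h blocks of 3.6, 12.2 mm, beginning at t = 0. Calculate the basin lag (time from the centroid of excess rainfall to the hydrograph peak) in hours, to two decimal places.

t_L ≈ 3.46 h

Centroid of excess rainfall: t_c = Σ P_i·t̄_i / ΣP_i = 2.5443 h (block centres at 1, 3 h).
Hydrograph peak occurs at t = 6 h, so basin lag t_L = 6 − 2.5443 = 3.46 h.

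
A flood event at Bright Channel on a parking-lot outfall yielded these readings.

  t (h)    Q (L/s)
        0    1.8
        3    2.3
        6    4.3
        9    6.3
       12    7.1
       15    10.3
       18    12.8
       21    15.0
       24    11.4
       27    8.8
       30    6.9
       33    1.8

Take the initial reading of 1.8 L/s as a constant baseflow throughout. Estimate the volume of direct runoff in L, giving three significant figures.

Direct-runoff ordinates (Q − Q_b): 0.0, 0.5, 2.5, 4.5, 5.3, 8.5, 11.0, 13.2, 9.6, 7.0, 5.1, 0.0 L/s.
ΣQ_DR = 67.20 L/s.
With Δt = 3 h = 10800 s, V = ΣQ_DR · Δt = 67.20 × 10800 = 7.26 × 10^5 L.

V ≈ 7.26 × 10^5 L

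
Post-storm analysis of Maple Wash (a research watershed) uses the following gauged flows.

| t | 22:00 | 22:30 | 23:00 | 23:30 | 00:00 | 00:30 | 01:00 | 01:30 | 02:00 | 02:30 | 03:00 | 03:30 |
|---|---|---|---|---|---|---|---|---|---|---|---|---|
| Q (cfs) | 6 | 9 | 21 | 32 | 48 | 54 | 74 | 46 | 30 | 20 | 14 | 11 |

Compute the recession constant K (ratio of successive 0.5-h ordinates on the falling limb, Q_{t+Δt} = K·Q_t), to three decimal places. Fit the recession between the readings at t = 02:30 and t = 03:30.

Using the recession-limb readings at t = 02:30 and t = 03:30: Q falls from 20 to 11 cfs over 2 intervals.
K = (Q₂/Q₁)^(1/2) = (11/20)^(1/2) = 0.742.

K ≈ 0.742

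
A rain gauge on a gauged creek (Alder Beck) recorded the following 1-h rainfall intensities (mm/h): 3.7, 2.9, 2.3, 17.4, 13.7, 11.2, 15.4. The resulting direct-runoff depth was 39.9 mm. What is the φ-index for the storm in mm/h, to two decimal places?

Only the 4 blocks with intensity above φ contribute runoff: 17.4, 13.7, 11.2, 15.4 mm/h.
Σ(I−φ)·Δt = d  ⇒  (17.4+13.7+11.2+15.4 − 4φ)·1 = 39.9
φ = (57.70 − 39.9/1) / 4 = 4.45 mm/h.

φ ≈ 4.45 mm/h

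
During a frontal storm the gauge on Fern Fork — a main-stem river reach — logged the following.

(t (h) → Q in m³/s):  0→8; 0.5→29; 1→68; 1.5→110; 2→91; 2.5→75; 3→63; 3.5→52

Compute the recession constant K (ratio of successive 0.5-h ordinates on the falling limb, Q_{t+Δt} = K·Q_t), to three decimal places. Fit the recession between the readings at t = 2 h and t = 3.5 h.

K ≈ 0.830

Using the recession-limb readings at t = 2 h and t = 3.5 h: Q falls from 91 to 52 m³/s over 3 intervals.
K = (Q₂/Q₁)^(1/3) = (52/91)^(1/3) = 0.830.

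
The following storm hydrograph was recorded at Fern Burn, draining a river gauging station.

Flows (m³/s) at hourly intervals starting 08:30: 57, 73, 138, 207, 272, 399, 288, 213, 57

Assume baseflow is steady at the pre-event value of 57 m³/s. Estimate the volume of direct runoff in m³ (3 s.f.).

Direct-runoff ordinates (Q − Q_b): 0.0, 16.0, 81.0, 150.0, 215.0, 342.0, 231.0, 156.0, 0.0 m³/s.
ΣQ_DR = 1191 m³/s.
With Δt = 1 h = 3600 s, V = ΣQ_DR · Δt = 1191 × 3600 = 4.29 × 10^6 m³.

V ≈ 4.29 × 10^6 m³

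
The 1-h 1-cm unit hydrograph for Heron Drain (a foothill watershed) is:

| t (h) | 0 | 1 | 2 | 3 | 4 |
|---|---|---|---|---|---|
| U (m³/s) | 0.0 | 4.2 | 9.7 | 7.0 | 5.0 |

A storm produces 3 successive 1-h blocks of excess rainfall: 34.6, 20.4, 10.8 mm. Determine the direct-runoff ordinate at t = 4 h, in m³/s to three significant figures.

By discrete convolution, Q_j = Σ (P_i / 10 mm) · U_{j−i}.
At t = 4 h (j=4): Q = (34.6/10)·5.0 + (20.4/10)·7.0 + (10.8/10)·9.7 = 42.1 m³/s.

Q ≈ 42.1 m³/s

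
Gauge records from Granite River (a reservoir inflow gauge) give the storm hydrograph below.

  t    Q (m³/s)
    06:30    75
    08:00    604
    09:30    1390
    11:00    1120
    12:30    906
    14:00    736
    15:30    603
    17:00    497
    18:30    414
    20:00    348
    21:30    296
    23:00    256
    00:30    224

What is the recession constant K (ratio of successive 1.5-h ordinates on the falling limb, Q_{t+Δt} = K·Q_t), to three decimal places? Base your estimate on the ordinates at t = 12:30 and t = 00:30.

Using the recession-limb readings at t = 12:30 and t = 00:30: Q falls from 906 to 224 m³/s over 8 intervals.
K = (Q₂/Q₁)^(1/8) = (224/906)^(1/8) = 0.840.

K ≈ 0.840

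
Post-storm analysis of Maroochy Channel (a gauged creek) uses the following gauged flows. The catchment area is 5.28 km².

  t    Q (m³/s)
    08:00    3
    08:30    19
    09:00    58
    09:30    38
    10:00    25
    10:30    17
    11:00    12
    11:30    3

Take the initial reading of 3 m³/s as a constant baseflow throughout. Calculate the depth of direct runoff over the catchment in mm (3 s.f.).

d ≈ 51.5 mm

Direct runoff: 0.0, 16.0, 55.0, 35.0, 22.0, 14.0, 9.0, 0.0 m³/s; ΣQ_DR = 151.0 m³/s.
V = ΣQ_DR · Δt = 151.0 × 1800 s = 2.718 × 10^5 m³.
Over A = 5.28 km², depth = V / A = 51.5 mm.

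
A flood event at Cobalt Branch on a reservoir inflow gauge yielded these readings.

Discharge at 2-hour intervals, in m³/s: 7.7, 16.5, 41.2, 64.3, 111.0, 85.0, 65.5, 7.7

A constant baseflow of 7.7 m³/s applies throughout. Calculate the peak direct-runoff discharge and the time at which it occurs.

Q_p = 103.3 m³/s at t = 8 h

Subtracting baseflow gives direct-runoff ordinates: 0.0, 8.8, 33.5, 56.6, 103.3, 77.3, 57.8, 0.0 m³/s.
The maximum is 103.3 m³/s, occurring at the reading for t = 8 h.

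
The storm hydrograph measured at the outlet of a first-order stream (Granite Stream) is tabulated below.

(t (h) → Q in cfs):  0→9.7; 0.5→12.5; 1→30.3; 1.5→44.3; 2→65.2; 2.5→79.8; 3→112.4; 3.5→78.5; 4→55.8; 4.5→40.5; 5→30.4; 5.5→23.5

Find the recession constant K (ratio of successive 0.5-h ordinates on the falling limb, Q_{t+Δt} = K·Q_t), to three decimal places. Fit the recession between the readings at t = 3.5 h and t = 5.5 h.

K ≈ 0.740

Using the recession-limb readings at t = 3.5 h and t = 5.5 h: Q falls from 78.5 to 23.5 cfs over 4 intervals.
K = (Q₂/Q₁)^(1/4) = (23.5/78.5)^(1/4) = 0.740.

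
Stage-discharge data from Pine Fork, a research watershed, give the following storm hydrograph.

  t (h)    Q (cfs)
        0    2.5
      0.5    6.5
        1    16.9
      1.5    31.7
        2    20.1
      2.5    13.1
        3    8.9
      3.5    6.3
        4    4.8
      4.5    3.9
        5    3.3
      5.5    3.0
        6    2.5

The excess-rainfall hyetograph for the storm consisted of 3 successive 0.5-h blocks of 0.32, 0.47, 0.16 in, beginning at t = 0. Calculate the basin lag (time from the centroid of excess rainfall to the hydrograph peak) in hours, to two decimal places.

t_L ≈ 0.83 h

Centroid of excess rainfall: t_c = Σ P_i·t̄_i / ΣP_i = 0.6658 h (block centres at 0.25, 0.75, 1.25 h).
Hydrograph peak occurs at t = 1.5 h, so basin lag t_L = 1.5 − 0.6658 = 0.83 h.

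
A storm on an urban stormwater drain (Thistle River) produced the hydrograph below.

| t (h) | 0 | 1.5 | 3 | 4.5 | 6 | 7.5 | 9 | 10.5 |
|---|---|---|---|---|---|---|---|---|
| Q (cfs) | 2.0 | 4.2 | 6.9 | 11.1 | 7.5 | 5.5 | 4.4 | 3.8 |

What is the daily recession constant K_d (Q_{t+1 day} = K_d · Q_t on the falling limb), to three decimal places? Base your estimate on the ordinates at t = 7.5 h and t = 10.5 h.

K_d ≈ 0.052

Between t = 7.5 h and t = 10.5 h the flow falls from 5.5 to 3.8 cfs over 2×1.5 h = 3 h.
Per-interval ratio K = (3.8/5.5)^(1/2) = 0.8312; K_d = K^(24/1.5) = 0.052.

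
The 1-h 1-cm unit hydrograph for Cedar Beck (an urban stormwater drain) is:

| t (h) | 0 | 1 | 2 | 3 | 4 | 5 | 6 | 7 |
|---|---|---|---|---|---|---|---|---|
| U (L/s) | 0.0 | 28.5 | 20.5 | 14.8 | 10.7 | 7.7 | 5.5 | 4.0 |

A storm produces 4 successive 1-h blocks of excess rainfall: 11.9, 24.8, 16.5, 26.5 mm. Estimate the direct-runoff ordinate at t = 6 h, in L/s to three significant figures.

By discrete convolution, Q_j = Σ (P_i / 10 mm) · U_{j−i}.
At t = 6 h (j=6): Q = (11.9/10)·5.5 + (24.8/10)·7.7 + (16.5/10)·10.7 + (26.5/10)·14.8 = 82.5 L/s.

Q ≈ 82.5 L/s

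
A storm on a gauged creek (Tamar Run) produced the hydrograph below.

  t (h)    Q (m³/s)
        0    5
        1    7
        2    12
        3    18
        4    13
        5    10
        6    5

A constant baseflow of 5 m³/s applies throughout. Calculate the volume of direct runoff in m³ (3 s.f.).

V ≈ 1.26 × 10^5 m³

Direct-runoff ordinates (Q − Q_b): 0.0, 2.0, 7.0, 13.0, 8.0, 5.0, 0.0 m³/s.
ΣQ_DR = 35.00 m³/s.
With Δt = 1 h = 3600 s, V = ΣQ_DR · Δt = 35.00 × 3600 = 1.26 × 10^5 m³.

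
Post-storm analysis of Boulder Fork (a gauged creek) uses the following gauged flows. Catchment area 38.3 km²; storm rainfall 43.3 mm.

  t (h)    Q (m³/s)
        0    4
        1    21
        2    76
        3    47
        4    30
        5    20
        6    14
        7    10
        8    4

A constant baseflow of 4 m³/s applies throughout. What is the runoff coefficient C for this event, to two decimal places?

C ≈ 0.41

ΣQ_DR = 190.0 m³/s; V = ΣQ_DR·Δt = 6.840 × 10^5 m³.
Runoff depth d = V / A = 17.86 mm.
C = d / P = 17.86 / 43.3 = 0.41.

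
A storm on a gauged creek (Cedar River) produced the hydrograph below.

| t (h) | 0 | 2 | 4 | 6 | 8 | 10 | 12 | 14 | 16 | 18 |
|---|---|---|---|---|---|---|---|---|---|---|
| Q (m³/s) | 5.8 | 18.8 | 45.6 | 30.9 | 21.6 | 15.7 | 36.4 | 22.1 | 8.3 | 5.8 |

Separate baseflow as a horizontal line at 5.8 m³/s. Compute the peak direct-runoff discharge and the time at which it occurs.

Q_p = 39.8 m³/s at t = 4 h

Subtracting baseflow gives direct-runoff ordinates: 0.0, 13.0, 39.8, 25.1, 15.8, 9.9, 30.6, 16.3, 2.5, 0.0 m³/s.
The maximum is 39.8 m³/s, occurring at the reading for t = 4 h.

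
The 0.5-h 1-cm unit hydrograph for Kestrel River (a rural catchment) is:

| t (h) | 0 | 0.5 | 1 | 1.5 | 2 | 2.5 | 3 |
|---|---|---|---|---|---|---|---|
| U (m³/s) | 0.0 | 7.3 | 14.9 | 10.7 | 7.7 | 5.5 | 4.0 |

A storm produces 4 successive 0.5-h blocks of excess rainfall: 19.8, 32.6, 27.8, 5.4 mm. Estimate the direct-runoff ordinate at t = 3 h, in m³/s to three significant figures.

Q ≈ 53.0 m³/s

By discrete convolution, Q_j = Σ (P_i / 10 mm) · U_{j−i}.
At t = 3 h (j=6): Q = (19.8/10)·4.0 + (32.6/10)·5.5 + (27.8/10)·7.7 + (5.4/10)·10.7 = 53.0 m³/s.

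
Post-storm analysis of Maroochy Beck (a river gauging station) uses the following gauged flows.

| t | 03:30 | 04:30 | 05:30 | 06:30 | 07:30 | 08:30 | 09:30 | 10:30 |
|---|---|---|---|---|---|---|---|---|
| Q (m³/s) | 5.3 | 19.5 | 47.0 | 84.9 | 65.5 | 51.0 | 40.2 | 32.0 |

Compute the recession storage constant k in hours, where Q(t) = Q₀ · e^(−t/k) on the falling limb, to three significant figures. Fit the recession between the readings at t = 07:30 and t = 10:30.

On the falling limb, Q drops from 65.5 to 32.0 m³/s between t = 07:30 and t = 10:30 (Δt = 3 h).
k = −Δt / ln(Q₂/Q₁) = −3 / ln(32.0/65.5) = 4.19 h.

k ≈ 4.19 h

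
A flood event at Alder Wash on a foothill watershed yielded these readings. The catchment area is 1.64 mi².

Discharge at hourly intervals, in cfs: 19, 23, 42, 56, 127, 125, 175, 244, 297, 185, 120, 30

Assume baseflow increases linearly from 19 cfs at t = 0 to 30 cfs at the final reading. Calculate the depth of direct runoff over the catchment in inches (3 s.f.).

Direct runoff: 0.00, 3.00, 21.00, 34.00, 104.00, 101.00, 150.00, 218.00, 270.00, 157.00, 91.00, 0.00 cfs; ΣQ_DR = 1149 cfs.
V = ΣQ_DR · Δt = 1149 × 3600 s = 4.136 × 10^6 ft³.
Over A = 1.64 mi², depth = V / A = 1.09 in.

d ≈ 1.09 in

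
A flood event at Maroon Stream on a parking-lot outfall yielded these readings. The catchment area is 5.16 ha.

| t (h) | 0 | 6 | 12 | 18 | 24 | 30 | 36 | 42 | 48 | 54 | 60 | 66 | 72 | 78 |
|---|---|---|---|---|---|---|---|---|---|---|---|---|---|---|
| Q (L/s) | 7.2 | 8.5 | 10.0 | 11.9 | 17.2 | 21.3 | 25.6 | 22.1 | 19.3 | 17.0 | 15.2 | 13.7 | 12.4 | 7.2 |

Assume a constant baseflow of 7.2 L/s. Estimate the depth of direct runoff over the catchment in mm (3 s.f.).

Direct runoff: 0.0, 1.3, 2.8, 4.7, 10.0, 14.1, 18.4, 14.9, 12.1, 9.8, 8.0, 6.5, 5.2, 0.0 L/s; ΣQ_DR = 107.8 L/s.
V = ΣQ_DR · Δt = 107.8 × 21600 s = 2.328 × 10^6 L.
Over A = 5.16 ha, depth = V / A = 45.1 mm.

d ≈ 45.1 mm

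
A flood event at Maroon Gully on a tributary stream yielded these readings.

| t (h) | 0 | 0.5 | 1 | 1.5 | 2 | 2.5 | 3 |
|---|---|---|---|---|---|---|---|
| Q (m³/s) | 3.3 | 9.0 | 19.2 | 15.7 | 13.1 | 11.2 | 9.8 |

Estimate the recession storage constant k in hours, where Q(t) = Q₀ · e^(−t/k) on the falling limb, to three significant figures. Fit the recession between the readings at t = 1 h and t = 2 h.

On the falling limb, Q drops from 19.2 to 13.1 m³/s between t = 1 h and t = 2 h (Δt = 1 h).
k = −Δt / ln(Q₂/Q₁) = −1 / ln(13.1/19.2) = 2.62 h.

k ≈ 2.62 h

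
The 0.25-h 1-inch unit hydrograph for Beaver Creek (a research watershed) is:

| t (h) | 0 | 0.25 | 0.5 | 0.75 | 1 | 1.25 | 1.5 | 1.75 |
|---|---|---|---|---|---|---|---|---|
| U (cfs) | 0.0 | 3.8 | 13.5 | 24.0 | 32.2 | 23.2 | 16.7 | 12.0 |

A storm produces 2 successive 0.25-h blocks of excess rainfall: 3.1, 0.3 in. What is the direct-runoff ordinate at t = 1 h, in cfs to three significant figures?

Q ≈ 107 cfs

By discrete convolution, Q_j = Σ (P_i / 1 in) · U_{j−i}.
At t = 1 h (j=4): Q = (3.1/1)·32.2 + (0.3/1)·24.0 = 107 cfs.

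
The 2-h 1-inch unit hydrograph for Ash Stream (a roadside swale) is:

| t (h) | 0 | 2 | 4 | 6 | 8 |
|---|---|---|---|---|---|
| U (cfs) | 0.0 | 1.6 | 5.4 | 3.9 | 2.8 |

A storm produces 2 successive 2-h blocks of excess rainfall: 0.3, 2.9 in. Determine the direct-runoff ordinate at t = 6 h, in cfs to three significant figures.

Q ≈ 16.8 cfs

By discrete convolution, Q_j = Σ (P_i / 1 in) · U_{j−i}.
At t = 6 h (j=3): Q = (0.3/1)·3.9 + (2.9/1)·5.4 = 16.8 cfs.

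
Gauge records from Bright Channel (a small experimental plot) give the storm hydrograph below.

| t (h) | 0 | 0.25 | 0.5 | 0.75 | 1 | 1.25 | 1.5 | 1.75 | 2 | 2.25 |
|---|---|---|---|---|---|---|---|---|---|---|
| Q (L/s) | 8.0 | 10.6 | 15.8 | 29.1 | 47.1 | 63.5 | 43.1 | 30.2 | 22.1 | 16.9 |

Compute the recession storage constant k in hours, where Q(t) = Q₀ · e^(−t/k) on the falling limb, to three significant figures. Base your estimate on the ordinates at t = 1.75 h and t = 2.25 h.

k ≈ 0.861 h

On the falling limb, Q drops from 30.2 to 16.9 L/s between t = 1.75 h and t = 2.25 h (Δt = 0.5 h).
k = −Δt / ln(Q₂/Q₁) = −0.5 / ln(16.9/30.2) = 0.861 h.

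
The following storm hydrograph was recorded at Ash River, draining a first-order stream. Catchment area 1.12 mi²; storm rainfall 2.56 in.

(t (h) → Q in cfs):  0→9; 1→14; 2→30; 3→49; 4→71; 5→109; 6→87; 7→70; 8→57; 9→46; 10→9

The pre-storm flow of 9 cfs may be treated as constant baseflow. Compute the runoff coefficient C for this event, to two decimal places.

C ≈ 0.24

ΣQ_DR = 452.0 cfs; V = ΣQ_DR·Δt = 1.627 × 10^6 ft³.
Runoff depth d = V / A = 0.6254 in.
C = d / P = 0.6254 / 2.56 = 0.24.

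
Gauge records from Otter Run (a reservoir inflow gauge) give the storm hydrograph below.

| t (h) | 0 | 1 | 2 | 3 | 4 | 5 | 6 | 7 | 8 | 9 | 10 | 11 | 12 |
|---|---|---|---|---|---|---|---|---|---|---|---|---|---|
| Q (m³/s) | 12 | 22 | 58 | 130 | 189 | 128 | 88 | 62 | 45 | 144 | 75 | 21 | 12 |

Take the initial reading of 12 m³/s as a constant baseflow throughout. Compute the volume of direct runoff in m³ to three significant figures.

V ≈ 2.99 × 10^6 m³

Direct-runoff ordinates (Q − Q_b): 0.0, 10.0, 46.0, 118.0, 177.0, 116.0, 76.0, 50.0, 33.0, 132.0, 63.0, 9.0, 0.0 m³/s.
ΣQ_DR = 830.0 m³/s.
With Δt = 1 h = 3600 s, V = ΣQ_DR · Δt = 830.0 × 3600 = 2.99 × 10^6 m³.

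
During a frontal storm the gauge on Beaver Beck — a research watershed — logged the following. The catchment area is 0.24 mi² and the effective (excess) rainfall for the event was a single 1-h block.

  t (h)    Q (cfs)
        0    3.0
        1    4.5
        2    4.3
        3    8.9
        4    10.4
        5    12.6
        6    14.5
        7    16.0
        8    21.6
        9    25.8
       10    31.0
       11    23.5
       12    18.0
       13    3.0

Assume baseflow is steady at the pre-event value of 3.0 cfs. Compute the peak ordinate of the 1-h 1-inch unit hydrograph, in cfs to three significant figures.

U_p ≈ 28.0 cfs

Direct runoff: 0.0, 1.5, 1.3, 5.9, 7.4, 9.6, 11.5, 13.0, 18.6, 22.8, 28.0, 20.5, 15.0, 0.0 cfs; ΣQ_DR = 155.1 cfs, peak = 28.0 cfs.
Runoff depth d = ΣQ_DR·Δt / A = 155.1 × 3600 / (0.24 mi²) = 1.001 in.
The 1-inch UH is the DRH scaled by (1 in)/d, so U_p = 28.0 × 1/1.001 = 28.0 cfs.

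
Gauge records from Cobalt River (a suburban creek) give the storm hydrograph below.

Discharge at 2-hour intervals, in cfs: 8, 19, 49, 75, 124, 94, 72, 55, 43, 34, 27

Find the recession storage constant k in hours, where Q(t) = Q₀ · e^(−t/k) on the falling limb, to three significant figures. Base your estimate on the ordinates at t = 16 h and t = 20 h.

k ≈ 8.60 h

On the falling limb, Q drops from 43 to 27 cfs between t = 16 h and t = 20 h (Δt = 4 h).
k = −Δt / ln(Q₂/Q₁) = −4 / ln(27/43) = 8.60 h.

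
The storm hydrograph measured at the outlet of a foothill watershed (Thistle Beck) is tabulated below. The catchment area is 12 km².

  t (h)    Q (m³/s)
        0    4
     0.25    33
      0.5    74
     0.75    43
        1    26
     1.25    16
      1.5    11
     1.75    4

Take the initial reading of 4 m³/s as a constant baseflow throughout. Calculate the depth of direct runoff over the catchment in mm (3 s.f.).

d ≈ 13.4 mm

Direct runoff: 0.0, 29.0, 70.0, 39.0, 22.0, 12.0, 7.0, 0.0 m³/s; ΣQ_DR = 179.0 m³/s.
V = ΣQ_DR · Δt = 179.0 × 900 s = 1.611 × 10^5 m³.
Over A = 12 km², depth = V / A = 13.4 mm.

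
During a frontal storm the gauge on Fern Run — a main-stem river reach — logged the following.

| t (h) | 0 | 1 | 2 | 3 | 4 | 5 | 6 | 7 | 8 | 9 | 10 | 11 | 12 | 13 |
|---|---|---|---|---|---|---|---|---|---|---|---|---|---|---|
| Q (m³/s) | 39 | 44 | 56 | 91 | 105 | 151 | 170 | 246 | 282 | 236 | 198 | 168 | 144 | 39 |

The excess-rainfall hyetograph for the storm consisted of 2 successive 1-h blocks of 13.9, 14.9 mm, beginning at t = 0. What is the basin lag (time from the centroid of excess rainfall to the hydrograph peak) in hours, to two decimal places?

t_L ≈ 6.98 h

Centroid of excess rainfall: t_c = Σ P_i·t̄_i / ΣP_i = 1.0174 h (block centres at 0.5, 1.5 h).
Hydrograph peak occurs at t = 8 h, so basin lag t_L = 8 − 1.0174 = 6.98 h.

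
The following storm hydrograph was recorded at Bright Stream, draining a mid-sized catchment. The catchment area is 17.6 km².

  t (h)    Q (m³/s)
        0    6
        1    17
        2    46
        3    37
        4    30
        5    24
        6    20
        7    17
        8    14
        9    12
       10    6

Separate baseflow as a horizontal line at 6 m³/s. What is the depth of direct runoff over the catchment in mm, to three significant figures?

Direct runoff: 0.0, 11.0, 40.0, 31.0, 24.0, 18.0, 14.0, 11.0, 8.0, 6.0, 0.0 m³/s; ΣQ_DR = 163.0 m³/s.
V = ΣQ_DR · Δt = 163.0 × 3600 s = 5.868 × 10^5 m³.
Over A = 17.6 km², depth = V / A = 33.3 mm.

d ≈ 33.3 mm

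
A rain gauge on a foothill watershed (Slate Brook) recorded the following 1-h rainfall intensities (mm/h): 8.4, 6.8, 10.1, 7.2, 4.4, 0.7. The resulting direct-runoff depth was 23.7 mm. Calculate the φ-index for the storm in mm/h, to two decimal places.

Only the 5 blocks with intensity above φ contribute runoff: 8.4, 6.8, 10.1, 7.2, 4.4 mm/h.
Σ(I−φ)·Δt = d  ⇒  (8.4+6.8+10.1+7.2+4.4 − 5φ)·1 = 23.7
φ = (36.90 − 23.7/1) / 5 = 2.64 mm/h.

φ ≈ 2.64 mm/h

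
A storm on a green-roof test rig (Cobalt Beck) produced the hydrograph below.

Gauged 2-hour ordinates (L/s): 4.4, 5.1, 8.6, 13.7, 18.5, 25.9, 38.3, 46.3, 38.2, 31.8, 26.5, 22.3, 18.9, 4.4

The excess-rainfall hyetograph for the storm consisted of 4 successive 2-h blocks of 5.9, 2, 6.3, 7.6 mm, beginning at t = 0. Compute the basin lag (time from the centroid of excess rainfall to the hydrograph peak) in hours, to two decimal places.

Centroid of excess rainfall: t_c = Σ P_i·t̄_i / ΣP_i = 4.4312 h (block centres at 1, 3, 5, 7 h).
Hydrograph peak occurs at t = 14 h, so basin lag t_L = 14 − 4.4312 = 9.57 h.

t_L ≈ 9.57 h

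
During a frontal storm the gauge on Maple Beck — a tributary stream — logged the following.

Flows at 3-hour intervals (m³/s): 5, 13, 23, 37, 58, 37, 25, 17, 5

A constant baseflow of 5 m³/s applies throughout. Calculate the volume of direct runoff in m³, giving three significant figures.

Direct-runoff ordinates (Q − Q_b): 0.0, 8.0, 18.0, 32.0, 53.0, 32.0, 20.0, 12.0, 0.0 m³/s.
ΣQ_DR = 175.0 m³/s.
With Δt = 3 h = 10800 s, V = ΣQ_DR · Δt = 175.0 × 10800 = 1.89 × 10^6 m³.

V ≈ 1.89 × 10^6 m³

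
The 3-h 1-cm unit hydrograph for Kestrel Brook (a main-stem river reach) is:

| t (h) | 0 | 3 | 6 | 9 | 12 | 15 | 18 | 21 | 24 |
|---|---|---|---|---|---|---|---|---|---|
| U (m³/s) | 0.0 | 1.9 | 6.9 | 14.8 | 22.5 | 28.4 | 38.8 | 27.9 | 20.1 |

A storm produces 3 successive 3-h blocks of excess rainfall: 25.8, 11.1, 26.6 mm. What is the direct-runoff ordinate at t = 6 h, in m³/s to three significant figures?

Q ≈ 19.9 m³/s

By discrete convolution, Q_j = Σ (P_i / 10 mm) · U_{j−i}.
At t = 6 h (j=2): Q = (25.8/10)·6.9 + (11.1/10)·1.9 + (26.6/10)·0.0 = 19.9 m³/s.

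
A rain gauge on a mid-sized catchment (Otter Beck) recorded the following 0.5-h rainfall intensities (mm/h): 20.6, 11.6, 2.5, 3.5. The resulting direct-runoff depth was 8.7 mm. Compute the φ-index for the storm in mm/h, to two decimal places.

φ ≈ 7.40 mm/h

Only the 2 blocks with intensity above φ contribute runoff: 20.6, 11.6 mm/h.
Σ(I−φ)·Δt = d  ⇒  (20.6+11.6 − 2φ)·0.5 = 8.7
φ = (32.20 − 8.7/0.5) / 2 = 7.40 mm/h.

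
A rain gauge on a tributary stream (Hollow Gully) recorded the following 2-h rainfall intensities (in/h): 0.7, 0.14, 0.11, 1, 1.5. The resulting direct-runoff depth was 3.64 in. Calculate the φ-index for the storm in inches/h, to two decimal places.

φ ≈ 0.46 in/h

Only the 3 blocks with intensity above φ contribute runoff: 0.7, 1, 1.5 in/h.
Σ(I−φ)·Δt = d  ⇒  (0.7+1+1.5 − 3φ)·2 = 3.64
φ = (3.200 − 3.64/2) / 3 = 0.46 in/h.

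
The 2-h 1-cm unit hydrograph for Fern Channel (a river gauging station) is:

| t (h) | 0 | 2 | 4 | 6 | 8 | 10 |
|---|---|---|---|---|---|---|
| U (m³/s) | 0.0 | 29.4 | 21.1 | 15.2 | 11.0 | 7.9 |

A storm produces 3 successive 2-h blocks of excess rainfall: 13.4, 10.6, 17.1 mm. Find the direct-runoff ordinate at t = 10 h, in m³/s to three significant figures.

Q ≈ 48.2 m³/s

By discrete convolution, Q_j = Σ (P_i / 10 mm) · U_{j−i}.
At t = 10 h (j=5): Q = (13.4/10)·7.9 + (10.6/10)·11.0 + (17.1/10)·15.2 = 48.2 m³/s.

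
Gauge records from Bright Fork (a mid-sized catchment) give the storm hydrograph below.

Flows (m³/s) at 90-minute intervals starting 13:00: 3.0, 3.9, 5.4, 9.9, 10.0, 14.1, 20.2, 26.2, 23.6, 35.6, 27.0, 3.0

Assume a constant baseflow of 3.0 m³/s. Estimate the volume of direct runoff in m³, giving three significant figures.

Direct-runoff ordinates (Q − Q_b): 0.0, 0.9, 2.4, 6.9, 7.0, 11.1, 17.2, 23.2, 20.6, 32.6, 24.0, 0.0 m³/s.
ΣQ_DR = 145.9 m³/s.
With Δt = 1.5 h = 5400 s, V = ΣQ_DR · Δt = 145.9 × 5400 = 7.88 × 10^5 m³.

V ≈ 7.88 × 10^5 m³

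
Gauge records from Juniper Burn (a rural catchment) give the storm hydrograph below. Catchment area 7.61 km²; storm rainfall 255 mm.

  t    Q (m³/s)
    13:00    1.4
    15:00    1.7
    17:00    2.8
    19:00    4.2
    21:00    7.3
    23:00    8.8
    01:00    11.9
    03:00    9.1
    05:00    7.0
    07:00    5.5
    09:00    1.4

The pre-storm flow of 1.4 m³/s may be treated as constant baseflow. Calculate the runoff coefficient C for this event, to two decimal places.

C ≈ 0.17

ΣQ_DR = 45.70 m³/s; V = ΣQ_DR·Δt = 3.290 × 10^5 m³.
Runoff depth d = V / A = 43.24 mm.
C = d / P = 43.24 / 255 = 0.17.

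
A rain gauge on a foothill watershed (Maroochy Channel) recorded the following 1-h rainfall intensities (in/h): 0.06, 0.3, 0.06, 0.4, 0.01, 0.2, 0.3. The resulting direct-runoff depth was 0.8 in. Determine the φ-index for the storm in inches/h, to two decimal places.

φ ≈ 0.10 in/h

Only the 4 blocks with intensity above φ contribute runoff: 0.3, 0.4, 0.2, 0.3 in/h.
Σ(I−φ)·Δt = d  ⇒  (0.3+0.4+0.2+0.3 − 4φ)·1 = 0.8
φ = (1.200 − 0.8/1) / 4 = 0.10 in/h.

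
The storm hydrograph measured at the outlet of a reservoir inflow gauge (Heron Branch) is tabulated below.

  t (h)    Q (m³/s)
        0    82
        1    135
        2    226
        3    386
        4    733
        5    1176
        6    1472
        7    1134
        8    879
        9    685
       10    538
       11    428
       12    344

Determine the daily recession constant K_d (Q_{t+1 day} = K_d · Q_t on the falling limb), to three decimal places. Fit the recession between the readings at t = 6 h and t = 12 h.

Between t = 6 h and t = 12 h the flow falls from 1472 to 344 m³/s over 6×1 h = 6 h.
Per-interval ratio K = (344/1472)^(1/6) = 0.7848; K_d = K^(24/1) = 0.003.

K_d ≈ 0.003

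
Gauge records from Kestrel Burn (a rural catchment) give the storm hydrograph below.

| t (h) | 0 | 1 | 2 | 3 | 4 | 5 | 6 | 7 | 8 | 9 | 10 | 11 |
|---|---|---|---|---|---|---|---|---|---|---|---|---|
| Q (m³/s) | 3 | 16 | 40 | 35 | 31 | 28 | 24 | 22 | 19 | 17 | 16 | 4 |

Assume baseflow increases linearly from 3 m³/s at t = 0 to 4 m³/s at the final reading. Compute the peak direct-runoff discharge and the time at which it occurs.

Q_p = 36.82 m³/s at t = 2 h

Subtracting baseflow gives direct-runoff ordinates: 0.00, 12.91, 36.82, 31.73, 27.64, 24.55, 20.45, 18.36, 15.27, 13.18, 12.09, 0.00 m³/s.
The maximum is 36.82 m³/s, occurring at the reading for t = 2 h.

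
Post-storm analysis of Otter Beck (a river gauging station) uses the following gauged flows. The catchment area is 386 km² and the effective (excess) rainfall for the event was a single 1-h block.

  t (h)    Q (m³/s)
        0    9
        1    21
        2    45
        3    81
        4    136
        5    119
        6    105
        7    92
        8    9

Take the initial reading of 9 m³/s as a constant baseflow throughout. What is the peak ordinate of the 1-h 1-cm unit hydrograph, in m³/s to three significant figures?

U_p ≈ 254 m³/s

Direct runoff: 0.0, 12.0, 36.0, 72.0, 127.0, 110.0, 96.0, 83.0, 0.0 m³/s; ΣQ_DR = 536.0 m³/s, peak = 127.0 m³/s.
Runoff depth d = ΣQ_DR·Δt / A = 536.0 × 3600 / (386 km²) = 4.999 mm.
The 1-cm UH is the DRH scaled by (10 mm)/d, so U_p = 127.0 × 10/4.999 = 254 m³/s.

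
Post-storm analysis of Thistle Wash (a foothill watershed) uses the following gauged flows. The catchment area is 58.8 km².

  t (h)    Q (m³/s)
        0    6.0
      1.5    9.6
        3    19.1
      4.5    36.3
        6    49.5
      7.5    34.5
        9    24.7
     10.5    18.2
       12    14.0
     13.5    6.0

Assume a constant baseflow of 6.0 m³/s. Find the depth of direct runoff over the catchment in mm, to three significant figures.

d ≈ 14.5 mm

Direct runoff: 0.0, 3.6, 13.1, 30.3, 43.5, 28.5, 18.7, 12.2, 8.0, 0.0 m³/s; ΣQ_DR = 157.9 m³/s.
V = ΣQ_DR · Δt = 157.9 × 5400 s = 8.527 × 10^5 m³.
Over A = 58.8 km², depth = V / A = 14.5 mm.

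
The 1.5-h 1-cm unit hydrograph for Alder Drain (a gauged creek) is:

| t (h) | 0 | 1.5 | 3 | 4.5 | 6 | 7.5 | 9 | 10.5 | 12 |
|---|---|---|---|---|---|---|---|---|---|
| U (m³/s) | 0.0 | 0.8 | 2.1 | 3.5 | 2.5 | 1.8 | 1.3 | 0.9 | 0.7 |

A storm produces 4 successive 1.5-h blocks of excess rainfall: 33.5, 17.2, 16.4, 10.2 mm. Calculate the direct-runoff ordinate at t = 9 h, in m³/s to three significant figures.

By discrete convolution, Q_j = Σ (P_i / 10 mm) · U_{j−i}.
At t = 9 h (j=6): Q = (33.5/10)·1.3 + (17.2/10)·1.8 + (16.4/10)·2.5 + (10.2/10)·3.5 = 15.1 m³/s.

Q ≈ 15.1 m³/s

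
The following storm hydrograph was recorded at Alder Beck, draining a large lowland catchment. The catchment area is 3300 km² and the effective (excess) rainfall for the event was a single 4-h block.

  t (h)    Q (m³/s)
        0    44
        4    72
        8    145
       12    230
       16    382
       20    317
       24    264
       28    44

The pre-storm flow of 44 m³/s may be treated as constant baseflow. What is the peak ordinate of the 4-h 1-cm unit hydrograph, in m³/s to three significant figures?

U_p ≈ 676 m³/s

Direct runoff: 0.0, 28.0, 101.0, 186.0, 338.0, 273.0, 220.0, 0.0 m³/s; ΣQ_DR = 1146 m³/s, peak = 338.0 m³/s.
Runoff depth d = ΣQ_DR·Δt / A = 1146 × 14400 / (3300 km²) = 5.001 mm.
The 1-cm UH is the DRH scaled by (10 mm)/d, so U_p = 338.0 × 10/5.001 = 676 m³/s.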